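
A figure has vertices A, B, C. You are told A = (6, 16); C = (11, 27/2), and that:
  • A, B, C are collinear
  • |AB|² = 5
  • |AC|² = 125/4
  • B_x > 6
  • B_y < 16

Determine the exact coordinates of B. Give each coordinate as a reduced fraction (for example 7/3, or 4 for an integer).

B = (8, 15)

1. B_x = 8  [[A, B, C are collinear ⇒ -5/2x-5y+95=0] ∩ [|B−(6, 16)|²=5]]
2. B_y = 15  [[A, B, C are collinear ⇒ -5/2x-5y+95=0] ∩ [|B−(6, 16)|²=5]]
   so B = (8, 15)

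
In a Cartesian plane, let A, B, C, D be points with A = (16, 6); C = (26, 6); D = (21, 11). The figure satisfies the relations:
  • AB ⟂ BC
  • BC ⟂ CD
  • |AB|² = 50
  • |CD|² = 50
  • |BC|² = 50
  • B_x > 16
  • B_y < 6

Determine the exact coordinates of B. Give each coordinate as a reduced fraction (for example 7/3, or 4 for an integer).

1. B_x = 21  [[BC ⟂ CD ⇒ 5x-5y-100=0] ∩ [|B−(16, 6)|²=50]]
2. B_y = 1  [[BC ⟂ CD ⇒ 5x-5y-100=0] ∩ [|B−(16, 6)|²=50]]
   so B = (21, 1)

B = (21, 1)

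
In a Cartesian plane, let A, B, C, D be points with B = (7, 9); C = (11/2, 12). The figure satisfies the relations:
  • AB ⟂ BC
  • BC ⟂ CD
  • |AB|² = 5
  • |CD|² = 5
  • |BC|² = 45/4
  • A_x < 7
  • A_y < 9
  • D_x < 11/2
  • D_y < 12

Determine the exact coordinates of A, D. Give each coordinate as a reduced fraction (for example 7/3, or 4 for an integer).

1. A_x = 5  [[AB ⟂ BC ⇒ 3/2x-3y+33/2=0] ∩ [|A−(7, 9)|²=5]]
2. A_y = 8  [[AB ⟂ BC ⇒ 3/2x-3y+33/2=0] ∩ [|A−(7, 9)|²=5]]
   so A = (5, 8)
3. D_x = 7/2  [[BC ⟂ CD ⇒ -3/2x+3y-111/4=0] ∩ [|D−(11/2, 12)|²=5]]
4. D_y = 11  [[BC ⟂ CD ⇒ -3/2x+3y-111/4=0] ∩ [|D−(11/2, 12)|²=5]]
   so D = (7/2, 11)

A = (5, 8)
D = (7/2, 11)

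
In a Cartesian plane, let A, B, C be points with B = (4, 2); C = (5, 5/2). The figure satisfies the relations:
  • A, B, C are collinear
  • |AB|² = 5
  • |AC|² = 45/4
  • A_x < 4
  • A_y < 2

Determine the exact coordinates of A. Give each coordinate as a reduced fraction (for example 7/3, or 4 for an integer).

A = (2, 1)

1. A_x = 2  [[A, B, C are collinear ⇒ -1/2x+1y=0] ∩ [|A−(4, 2)|²=5]]
2. A_y = 1  [[A, B, C are collinear ⇒ -1/2x+1y=0] ∩ [|A−(4, 2)|²=5]]
   so A = (2, 1)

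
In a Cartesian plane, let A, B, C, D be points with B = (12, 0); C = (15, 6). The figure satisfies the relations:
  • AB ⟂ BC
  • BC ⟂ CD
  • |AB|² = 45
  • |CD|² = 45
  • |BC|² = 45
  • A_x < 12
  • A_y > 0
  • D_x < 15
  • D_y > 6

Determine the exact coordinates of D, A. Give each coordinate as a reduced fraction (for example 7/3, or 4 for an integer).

D = (9, 9)
A = (6, 3)

1. D_x = 9  [[BC ⟂ CD ⇒ 3x+6y-81=0] ∩ [|D−(15, 6)|²=45]]
2. D_y = 9  [[BC ⟂ CD ⇒ 3x+6y-81=0] ∩ [|D−(15, 6)|²=45]]
   so D = (9, 9)
3. A_x = 6  [[AB ⟂ BC ⇒ -3x-6y+36=0] ∩ [|A−(12, 0)|²=45]]
4. A_y = 3  [[AB ⟂ BC ⇒ -3x-6y+36=0] ∩ [|A−(12, 0)|²=45]]
   so A = (6, 3)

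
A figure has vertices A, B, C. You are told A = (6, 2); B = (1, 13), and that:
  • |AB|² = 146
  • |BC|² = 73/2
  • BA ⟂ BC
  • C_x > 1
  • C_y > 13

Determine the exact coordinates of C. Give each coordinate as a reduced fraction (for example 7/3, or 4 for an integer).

1. C_x = 13/2  [[BA ⟂ BC ⇒ 5x-11y+138=0] ∩ [|C−(1, 13)|²=73/2]]
2. C_y = 31/2  [[BA ⟂ BC ⇒ 5x-11y+138=0] ∩ [|C−(1, 13)|²=73/2]]
   so C = (13/2, 31/2)

C = (13/2, 31/2)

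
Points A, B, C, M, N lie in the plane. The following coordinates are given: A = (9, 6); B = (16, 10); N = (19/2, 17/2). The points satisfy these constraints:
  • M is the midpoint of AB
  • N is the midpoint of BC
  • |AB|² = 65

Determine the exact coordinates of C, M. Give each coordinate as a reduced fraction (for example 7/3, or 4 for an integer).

C = (3, 7)
M = (25/2, 8)

1. M_x = 25/2  [2·M = A+B = (9, 6)+(16, 10)]
2. M_y = 8  [2·M = A+B = (9, 6)+(16, 10)]
   so M = (25/2, 8)
3. C_x = 3  [C = 2·N−B = 2·(19/2, 17/2)−(16, 10)]
4. C_y = 7  [C = 2·N−B = 2·(19/2, 17/2)−(16, 10)]
   so C = (3, 7)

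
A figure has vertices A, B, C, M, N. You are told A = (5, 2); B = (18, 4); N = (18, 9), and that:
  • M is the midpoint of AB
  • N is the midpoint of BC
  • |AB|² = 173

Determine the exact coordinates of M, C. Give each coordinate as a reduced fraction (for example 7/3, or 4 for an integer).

1. M_x = 23/2  [2·M = A+B = (5, 2)+(18, 4)]
2. M_y = 3  [2·M = A+B = (5, 2)+(18, 4)]
   so M = (23/2, 3)
3. C_x = 18  [C = 2·N−B = 2·(18, 9)−(18, 4)]
4. C_y = 14  [C = 2·N−B = 2·(18, 9)−(18, 4)]
   so C = (18, 14)

M = (23/2, 3)
C = (18, 14)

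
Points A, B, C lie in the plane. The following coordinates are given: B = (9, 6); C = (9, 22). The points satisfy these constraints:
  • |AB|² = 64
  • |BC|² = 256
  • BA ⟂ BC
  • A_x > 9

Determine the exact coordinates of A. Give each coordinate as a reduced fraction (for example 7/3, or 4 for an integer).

1. A_x = 17  [[BA ⟂ BC ⇒ 16y-96=0] ∩ [|A−(9, 6)|²=64]]
2. A_y = 6  [[BA ⟂ BC ⇒ 16y-96=0] ∩ [|A−(9, 6)|²=64]]
   so A = (17, 6)

A = (17, 6)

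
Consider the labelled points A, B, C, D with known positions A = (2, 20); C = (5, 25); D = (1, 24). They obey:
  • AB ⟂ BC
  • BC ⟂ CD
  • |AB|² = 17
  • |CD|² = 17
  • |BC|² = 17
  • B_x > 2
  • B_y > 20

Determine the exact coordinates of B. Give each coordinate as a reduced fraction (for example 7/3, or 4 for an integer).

1. B_x = 6  [[BC ⟂ CD ⇒ 4x+1y-45=0] ∩ [|B−(2, 20)|²=17]]
2. B_y = 21  [[BC ⟂ CD ⇒ 4x+1y-45=0] ∩ [|B−(2, 20)|²=17]]
   so B = (6, 21)

B = (6, 21)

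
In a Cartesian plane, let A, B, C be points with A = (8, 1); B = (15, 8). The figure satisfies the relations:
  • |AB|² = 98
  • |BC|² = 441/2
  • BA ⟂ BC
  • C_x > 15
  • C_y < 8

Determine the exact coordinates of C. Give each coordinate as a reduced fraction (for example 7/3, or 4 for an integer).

1. C_x = 51/2  [[BA ⟂ BC ⇒ -7x-7y+161=0] ∩ [|C−(15, 8)|²=441/2]]
2. C_y = -5/2  [[BA ⟂ BC ⇒ -7x-7y+161=0] ∩ [|C−(15, 8)|²=441/2]]
   so C = (51/2, -5/2)

C = (51/2, -5/2)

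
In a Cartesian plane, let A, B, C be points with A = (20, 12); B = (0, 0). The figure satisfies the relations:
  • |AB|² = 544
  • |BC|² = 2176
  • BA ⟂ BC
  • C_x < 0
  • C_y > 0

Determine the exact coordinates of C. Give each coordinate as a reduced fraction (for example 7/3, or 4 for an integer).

1. C_x = -24  [[BA ⟂ BC ⇒ 20x+12y=0] ∩ [|C−(0, 0)|²=2176]]
2. C_y = 40  [[BA ⟂ BC ⇒ 20x+12y=0] ∩ [|C−(0, 0)|²=2176]]
   so C = (-24, 40)

C = (-24, 40)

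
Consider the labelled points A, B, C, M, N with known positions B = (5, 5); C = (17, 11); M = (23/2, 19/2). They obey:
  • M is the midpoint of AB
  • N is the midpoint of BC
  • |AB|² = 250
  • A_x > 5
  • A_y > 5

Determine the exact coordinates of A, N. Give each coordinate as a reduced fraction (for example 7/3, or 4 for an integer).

1. A_x = 18  [A = 2·M−B = 2·(23/2, 19/2)−(5, 5)]
2. A_y = 14  [A = 2·M−B = 2·(23/2, 19/2)−(5, 5)]
   so A = (18, 14)
3. N_x = 11  [2·N = B+C = (5, 5)+(17, 11)]
4. N_y = 8  [2·N = B+C = (5, 5)+(17, 11)]
   so N = (11, 8)

A = (18, 14)
N = (11, 8)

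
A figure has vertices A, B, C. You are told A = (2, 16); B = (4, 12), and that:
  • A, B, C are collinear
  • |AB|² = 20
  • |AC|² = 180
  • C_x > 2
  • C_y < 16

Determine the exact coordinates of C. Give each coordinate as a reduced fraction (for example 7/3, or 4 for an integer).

1. C_x = 8  [[A, B, C are collinear ⇒ 4x+2y-40=0] ∩ [|C−(2, 16)|²=180]]
2. C_y = 4  [[A, B, C are collinear ⇒ 4x+2y-40=0] ∩ [|C−(2, 16)|²=180]]
   so C = (8, 4)

C = (8, 4)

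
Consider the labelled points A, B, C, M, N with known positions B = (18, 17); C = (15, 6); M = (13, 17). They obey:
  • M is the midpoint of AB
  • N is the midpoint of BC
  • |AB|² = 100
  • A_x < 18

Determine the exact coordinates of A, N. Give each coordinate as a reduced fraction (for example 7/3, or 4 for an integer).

A = (8, 17)
N = (33/2, 23/2)

1. A_x = 8  [A = 2·M−B = 2·(13, 17)−(18, 17)]
2. A_y = 17  [A = 2·M−B = 2·(13, 17)−(18, 17)]
   so A = (8, 17)
3. N_x = 33/2  [2·N = B+C = (18, 17)+(15, 6)]
4. N_y = 23/2  [2·N = B+C = (18, 17)+(15, 6)]
   so N = (33/2, 23/2)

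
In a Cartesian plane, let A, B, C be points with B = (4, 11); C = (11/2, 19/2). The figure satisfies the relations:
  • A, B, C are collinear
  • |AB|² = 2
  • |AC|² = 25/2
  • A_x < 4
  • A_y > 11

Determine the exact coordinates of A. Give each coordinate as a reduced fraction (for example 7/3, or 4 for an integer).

1. A_x = 3  [[A, B, C are collinear ⇒ 3/2x+3/2y-45/2=0] ∩ [|A−(4, 11)|²=2]]
2. A_y = 12  [[A, B, C are collinear ⇒ 3/2x+3/2y-45/2=0] ∩ [|A−(4, 11)|²=2]]
   so A = (3, 12)

A = (3, 12)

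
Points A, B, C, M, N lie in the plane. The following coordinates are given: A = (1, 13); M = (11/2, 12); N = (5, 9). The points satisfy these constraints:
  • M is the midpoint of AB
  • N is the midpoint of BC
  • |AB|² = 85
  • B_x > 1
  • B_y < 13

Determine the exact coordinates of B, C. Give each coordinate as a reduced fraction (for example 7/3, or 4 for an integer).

B = (10, 11)
C = (0, 7)

1. B_x = 10  [B = 2·M−A = 2·(11/2, 12)−(1, 13)]
2. B_y = 11  [B = 2·M−A = 2·(11/2, 12)−(1, 13)]
   so B = (10, 11)
3. C_x = 0  [C = 2·N−B = 2·(5, 9)−(10, 11)]
4. C_y = 7  [C = 2·N−B = 2·(5, 9)−(10, 11)]
   so C = (0, 7)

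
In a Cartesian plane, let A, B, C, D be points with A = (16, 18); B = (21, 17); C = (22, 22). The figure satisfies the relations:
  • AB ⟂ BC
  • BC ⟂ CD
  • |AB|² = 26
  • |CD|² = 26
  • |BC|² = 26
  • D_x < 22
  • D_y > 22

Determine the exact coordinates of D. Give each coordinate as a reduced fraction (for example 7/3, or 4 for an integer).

D = (17, 23)

1. D_x = 17  [[BC ⟂ CD ⇒ 1x+5y-132=0] ∩ [|D−(22, 22)|²=26]]
2. D_y = 23  [[BC ⟂ CD ⇒ 1x+5y-132=0] ∩ [|D−(22, 22)|²=26]]
   so D = (17, 23)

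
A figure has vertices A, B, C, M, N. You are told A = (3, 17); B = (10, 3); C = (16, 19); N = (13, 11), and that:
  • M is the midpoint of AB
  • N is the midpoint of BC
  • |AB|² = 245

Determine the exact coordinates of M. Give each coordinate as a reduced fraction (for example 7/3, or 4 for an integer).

1. M_x = 13/2  [2·M = A+B = (3, 17)+(10, 3)]
2. M_y = 10  [2·M = A+B = (3, 17)+(10, 3)]
   so M = (13/2, 10)

M = (13/2, 10)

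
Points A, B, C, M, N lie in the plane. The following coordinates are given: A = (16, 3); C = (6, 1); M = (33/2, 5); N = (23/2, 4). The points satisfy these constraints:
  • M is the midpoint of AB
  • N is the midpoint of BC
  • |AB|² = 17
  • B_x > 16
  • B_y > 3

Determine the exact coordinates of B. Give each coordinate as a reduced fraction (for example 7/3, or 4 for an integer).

B = (17, 7)

1. B_x = 17  [B = 2·M−A = 2·(33/2, 5)−(16, 3)]
2. B_y = 7  [B = 2·M−A = 2·(33/2, 5)−(16, 3)]
   so B = (17, 7)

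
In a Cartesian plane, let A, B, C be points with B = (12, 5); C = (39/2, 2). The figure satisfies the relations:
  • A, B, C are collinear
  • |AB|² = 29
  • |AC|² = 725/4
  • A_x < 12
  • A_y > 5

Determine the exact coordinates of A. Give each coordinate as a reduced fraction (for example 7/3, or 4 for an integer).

A = (7, 7)

1. A_x = 7  [[A, B, C are collinear ⇒ 3x+15/2y-147/2=0] ∩ [|A−(12, 5)|²=29]]
2. A_y = 7  [[A, B, C are collinear ⇒ 3x+15/2y-147/2=0] ∩ [|A−(12, 5)|²=29]]
   so A = (7, 7)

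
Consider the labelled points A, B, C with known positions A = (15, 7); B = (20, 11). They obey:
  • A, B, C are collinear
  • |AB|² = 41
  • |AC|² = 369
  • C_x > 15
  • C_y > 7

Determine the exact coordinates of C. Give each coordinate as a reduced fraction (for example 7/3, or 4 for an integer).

1. C_x = 30  [[A, B, C are collinear ⇒ -4x+5y+25=0] ∩ [|C−(15, 7)|²=369]]
2. C_y = 19  [[A, B, C are collinear ⇒ -4x+5y+25=0] ∩ [|C−(15, 7)|²=369]]
   so C = (30, 19)

C = (30, 19)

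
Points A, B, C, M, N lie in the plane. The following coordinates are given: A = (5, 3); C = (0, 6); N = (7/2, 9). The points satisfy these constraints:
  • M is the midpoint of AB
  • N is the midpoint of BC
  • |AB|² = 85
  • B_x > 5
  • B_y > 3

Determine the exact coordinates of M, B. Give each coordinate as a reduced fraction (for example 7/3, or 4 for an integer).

M = (6, 15/2)
B = (7, 12)

1. B_x = 7  [B = 2·N−C = 2·(7/2, 9)−(0, 6)]
2. B_y = 12  [B = 2·N−C = 2·(7/2, 9)−(0, 6)]
   so B = (7, 12)
3. M_x = 6  [2·M = A+B = (5, 3)+(7, 12)]
4. M_y = 15/2  [2·M = A+B = (5, 3)+(7, 12)]
   so M = (6, 15/2)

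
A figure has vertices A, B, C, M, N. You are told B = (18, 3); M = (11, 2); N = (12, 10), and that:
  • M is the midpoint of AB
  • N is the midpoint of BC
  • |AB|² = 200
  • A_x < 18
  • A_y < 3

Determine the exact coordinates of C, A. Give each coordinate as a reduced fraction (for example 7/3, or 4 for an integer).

C = (6, 17)
A = (4, 1)

1. A_x = 4  [A = 2·M−B = 2·(11, 2)−(18, 3)]
2. A_y = 1  [A = 2·M−B = 2·(11, 2)−(18, 3)]
   so A = (4, 1)
3. C_x = 6  [C = 2·N−B = 2·(12, 10)−(18, 3)]
4. C_y = 17  [C = 2·N−B = 2·(12, 10)−(18, 3)]
   so C = (6, 17)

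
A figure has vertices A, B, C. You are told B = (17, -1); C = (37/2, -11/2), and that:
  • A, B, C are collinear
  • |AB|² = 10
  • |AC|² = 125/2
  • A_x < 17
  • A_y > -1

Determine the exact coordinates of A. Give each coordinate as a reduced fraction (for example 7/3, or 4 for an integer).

A = (16, 2)

1. A_x = 16  [[A, B, C are collinear ⇒ 9/2x+3/2y-75=0] ∩ [|A−(17, -1)|²=10]]
2. A_y = 2  [[A, B, C are collinear ⇒ 9/2x+3/2y-75=0] ∩ [|A−(17, -1)|²=10]]
   so A = (16, 2)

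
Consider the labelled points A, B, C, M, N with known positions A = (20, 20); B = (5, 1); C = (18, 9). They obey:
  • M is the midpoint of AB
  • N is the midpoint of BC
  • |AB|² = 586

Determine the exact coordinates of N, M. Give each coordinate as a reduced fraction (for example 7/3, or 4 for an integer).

N = (23/2, 5)
M = (25/2, 21/2)

1. M_x = 25/2  [2·M = A+B = (20, 20)+(5, 1)]
2. M_y = 21/2  [2·M = A+B = (20, 20)+(5, 1)]
   so M = (25/2, 21/2)
3. N_x = 23/2  [2·N = B+C = (5, 1)+(18, 9)]
4. N_y = 5  [2·N = B+C = (5, 1)+(18, 9)]
   so N = (23/2, 5)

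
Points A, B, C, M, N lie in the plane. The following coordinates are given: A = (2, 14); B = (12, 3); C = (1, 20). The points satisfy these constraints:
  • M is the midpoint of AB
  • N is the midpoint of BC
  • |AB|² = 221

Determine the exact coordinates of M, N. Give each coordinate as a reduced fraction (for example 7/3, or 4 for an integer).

M = (7, 17/2)
N = (13/2, 23/2)

1. M_x = 7  [2·M = A+B = (2, 14)+(12, 3)]
2. M_y = 17/2  [2·M = A+B = (2, 14)+(12, 3)]
   so M = (7, 17/2)
3. N_x = 13/2  [2·N = B+C = (12, 3)+(1, 20)]
4. N_y = 23/2  [2·N = B+C = (12, 3)+(1, 20)]
   so N = (13/2, 23/2)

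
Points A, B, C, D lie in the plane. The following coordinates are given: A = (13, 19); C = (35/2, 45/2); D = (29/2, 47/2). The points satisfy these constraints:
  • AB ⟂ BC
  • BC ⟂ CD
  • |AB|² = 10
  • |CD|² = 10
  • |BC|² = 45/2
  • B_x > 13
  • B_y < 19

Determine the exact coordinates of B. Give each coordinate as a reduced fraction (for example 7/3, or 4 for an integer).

B = (16, 18)

1. B_x = 16  [[BC ⟂ CD ⇒ 3x-1y-30=0] ∩ [|B−(13, 19)|²=10]]
2. B_y = 18  [[BC ⟂ CD ⇒ 3x-1y-30=0] ∩ [|B−(13, 19)|²=10]]
   so B = (16, 18)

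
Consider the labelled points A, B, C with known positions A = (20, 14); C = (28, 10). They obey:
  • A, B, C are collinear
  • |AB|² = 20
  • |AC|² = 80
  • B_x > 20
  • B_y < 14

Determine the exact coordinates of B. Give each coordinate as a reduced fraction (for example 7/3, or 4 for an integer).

B = (24, 12)

1. B_x = 24  [[A, B, C are collinear ⇒ -4x-8y+192=0] ∩ [|B−(20, 14)|²=20]]
2. B_y = 12  [[A, B, C are collinear ⇒ -4x-8y+192=0] ∩ [|B−(20, 14)|²=20]]
   so B = (24, 12)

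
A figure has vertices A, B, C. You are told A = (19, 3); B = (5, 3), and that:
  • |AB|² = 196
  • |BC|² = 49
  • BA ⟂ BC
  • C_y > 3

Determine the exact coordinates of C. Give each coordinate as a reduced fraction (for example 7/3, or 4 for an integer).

1. C_x = 5  [[BA ⟂ BC ⇒ 14x-70=0] ∩ [|C−(5, 3)|²=49]]
2. C_y = 10  [[BA ⟂ BC ⇒ 14x-70=0] ∩ [|C−(5, 3)|²=49]]
   so C = (5, 10)

C = (5, 10)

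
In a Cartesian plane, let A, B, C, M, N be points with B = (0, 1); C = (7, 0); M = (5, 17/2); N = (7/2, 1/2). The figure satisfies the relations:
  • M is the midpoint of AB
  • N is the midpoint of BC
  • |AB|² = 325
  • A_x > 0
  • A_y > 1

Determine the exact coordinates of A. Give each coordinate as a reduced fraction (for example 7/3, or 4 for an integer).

A = (10, 16)

1. A_x = 10  [A = 2·M−B = 2·(5, 17/2)−(0, 1)]
2. A_y = 16  [A = 2·M−B = 2·(5, 17/2)−(0, 1)]
   so A = (10, 16)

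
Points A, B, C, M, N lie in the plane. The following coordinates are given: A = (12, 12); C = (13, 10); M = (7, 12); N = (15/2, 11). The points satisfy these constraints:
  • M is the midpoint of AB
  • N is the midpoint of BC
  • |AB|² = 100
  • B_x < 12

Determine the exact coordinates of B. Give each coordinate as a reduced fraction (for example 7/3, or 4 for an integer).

1. B_x = 2  [B = 2·M−A = 2·(7, 12)−(12, 12)]
2. B_y = 12  [B = 2·M−A = 2·(7, 12)−(12, 12)]
   so B = (2, 12)

B = (2, 12)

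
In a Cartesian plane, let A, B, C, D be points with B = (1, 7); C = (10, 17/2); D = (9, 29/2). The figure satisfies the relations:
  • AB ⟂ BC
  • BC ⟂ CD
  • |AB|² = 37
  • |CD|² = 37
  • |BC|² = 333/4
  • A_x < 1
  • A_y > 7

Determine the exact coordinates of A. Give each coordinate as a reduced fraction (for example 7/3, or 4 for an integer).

A = (0, 13)

1. A_x = 0  [[AB ⟂ BC ⇒ -9x-3/2y+39/2=0] ∩ [|A−(1, 7)|²=37]]
2. A_y = 13  [[AB ⟂ BC ⇒ -9x-3/2y+39/2=0] ∩ [|A−(1, 7)|²=37]]
   so A = (0, 13)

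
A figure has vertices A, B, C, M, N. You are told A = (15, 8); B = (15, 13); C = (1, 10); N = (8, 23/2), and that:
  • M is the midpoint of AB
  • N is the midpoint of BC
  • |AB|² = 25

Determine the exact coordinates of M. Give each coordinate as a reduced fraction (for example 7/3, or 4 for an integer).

1. M_x = 15  [2·M = A+B = (15, 8)+(15, 13)]
2. M_y = 21/2  [2·M = A+B = (15, 8)+(15, 13)]
   so M = (15, 21/2)

M = (15, 21/2)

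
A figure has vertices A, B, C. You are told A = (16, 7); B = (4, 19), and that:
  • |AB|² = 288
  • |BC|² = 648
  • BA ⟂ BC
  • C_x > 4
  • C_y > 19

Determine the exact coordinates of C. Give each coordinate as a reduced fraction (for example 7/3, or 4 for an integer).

C = (22, 37)

1. C_x = 22  [[BA ⟂ BC ⇒ 12x-12y+180=0] ∩ [|C−(4, 19)|²=648]]
2. C_y = 37  [[BA ⟂ BC ⇒ 12x-12y+180=0] ∩ [|C−(4, 19)|²=648]]
   so C = (22, 37)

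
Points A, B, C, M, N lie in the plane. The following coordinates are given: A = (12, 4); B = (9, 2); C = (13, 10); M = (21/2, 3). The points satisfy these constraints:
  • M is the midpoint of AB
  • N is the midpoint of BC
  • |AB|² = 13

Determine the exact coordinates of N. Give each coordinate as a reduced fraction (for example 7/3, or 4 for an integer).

N = (11, 6)

1. N_x = 11  [2·N = B+C = (9, 2)+(13, 10)]
2. N_y = 6  [2·N = B+C = (9, 2)+(13, 10)]
   so N = (11, 6)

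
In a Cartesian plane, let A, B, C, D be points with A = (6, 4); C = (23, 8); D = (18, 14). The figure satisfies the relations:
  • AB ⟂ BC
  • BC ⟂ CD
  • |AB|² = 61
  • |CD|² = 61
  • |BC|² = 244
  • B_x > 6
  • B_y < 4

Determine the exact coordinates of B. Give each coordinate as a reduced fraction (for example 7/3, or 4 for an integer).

B = (11, -2)

1. B_x = 11  [[BC ⟂ CD ⇒ 5x-6y-67=0] ∩ [|B−(6, 4)|²=61]]
2. B_y = -2  [[BC ⟂ CD ⇒ 5x-6y-67=0] ∩ [|B−(6, 4)|²=61]]
   so B = (11, -2)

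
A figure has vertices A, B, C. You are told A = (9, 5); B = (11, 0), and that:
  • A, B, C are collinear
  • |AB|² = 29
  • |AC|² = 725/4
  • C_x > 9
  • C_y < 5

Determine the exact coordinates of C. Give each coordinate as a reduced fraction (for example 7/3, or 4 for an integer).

C = (14, -15/2)

1. C_x = 14  [[A, B, C are collinear ⇒ 5x+2y-55=0] ∩ [|C−(9, 5)|²=725/4]]
2. C_y = -15/2  [[A, B, C are collinear ⇒ 5x+2y-55=0] ∩ [|C−(9, 5)|²=725/4]]
   so C = (14, -15/2)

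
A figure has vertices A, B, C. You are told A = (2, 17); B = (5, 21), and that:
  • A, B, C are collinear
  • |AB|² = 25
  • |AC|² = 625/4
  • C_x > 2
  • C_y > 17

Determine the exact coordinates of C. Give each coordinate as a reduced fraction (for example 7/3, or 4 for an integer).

C = (19/2, 27)

1. C_x = 19/2  [[A, B, C are collinear ⇒ -4x+3y-43=0] ∩ [|C−(2, 17)|²=625/4]]
2. C_y = 27  [[A, B, C are collinear ⇒ -4x+3y-43=0] ∩ [|C−(2, 17)|²=625/4]]
   so C = (19/2, 27)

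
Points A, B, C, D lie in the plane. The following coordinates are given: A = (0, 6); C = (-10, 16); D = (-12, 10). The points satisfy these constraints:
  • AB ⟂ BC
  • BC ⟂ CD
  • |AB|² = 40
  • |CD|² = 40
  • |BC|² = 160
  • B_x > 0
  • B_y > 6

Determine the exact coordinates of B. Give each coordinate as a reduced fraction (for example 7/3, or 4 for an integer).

B = (2, 12)

1. B_x = 2  [[BC ⟂ CD ⇒ 2x+6y-76=0] ∩ [|B−(0, 6)|²=40]]
2. B_y = 12  [[BC ⟂ CD ⇒ 2x+6y-76=0] ∩ [|B−(0, 6)|²=40]]
   so B = (2, 12)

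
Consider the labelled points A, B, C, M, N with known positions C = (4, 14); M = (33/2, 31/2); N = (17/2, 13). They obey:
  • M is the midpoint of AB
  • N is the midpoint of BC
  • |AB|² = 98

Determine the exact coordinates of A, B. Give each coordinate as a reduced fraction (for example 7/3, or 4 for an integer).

1. B_x = 13  [B = 2·N−C = 2·(17/2, 13)−(4, 14)]
2. B_y = 12  [B = 2·N−C = 2·(17/2, 13)−(4, 14)]
   so B = (13, 12)
3. A_x = 20  [A = 2·M−B = 2·(33/2, 31/2)−(13, 12)]
4. A_y = 19  [A = 2·M−B = 2·(33/2, 31/2)−(13, 12)]
   so A = (20, 19)

A = (20, 19)
B = (13, 12)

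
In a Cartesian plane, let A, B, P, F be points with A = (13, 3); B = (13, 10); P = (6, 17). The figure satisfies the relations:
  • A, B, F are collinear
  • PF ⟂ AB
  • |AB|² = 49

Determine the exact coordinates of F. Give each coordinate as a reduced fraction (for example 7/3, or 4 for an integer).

1. F_x = 13  [[A, B, F are collinear ⇒ -7x+91=0] ∩ [PF ⟂ AB ⇒ 7y-119=0]]
2. F_y = 17  [[A, B, F are collinear ⇒ -7x+91=0] ∩ [PF ⟂ AB ⇒ 7y-119=0]]
   so F = (13, 17)

F = (13, 17)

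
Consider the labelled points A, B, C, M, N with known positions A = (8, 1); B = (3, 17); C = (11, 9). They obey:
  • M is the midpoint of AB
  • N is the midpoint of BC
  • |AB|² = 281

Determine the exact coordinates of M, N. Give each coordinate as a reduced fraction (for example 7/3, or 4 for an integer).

M = (11/2, 9)
N = (7, 13)

1. M_x = 11/2  [2·M = A+B = (8, 1)+(3, 17)]
2. M_y = 9  [2·M = A+B = (8, 1)+(3, 17)]
   so M = (11/2, 9)
3. N_x = 7  [2·N = B+C = (3, 17)+(11, 9)]
4. N_y = 13  [2·N = B+C = (3, 17)+(11, 9)]
   so N = (7, 13)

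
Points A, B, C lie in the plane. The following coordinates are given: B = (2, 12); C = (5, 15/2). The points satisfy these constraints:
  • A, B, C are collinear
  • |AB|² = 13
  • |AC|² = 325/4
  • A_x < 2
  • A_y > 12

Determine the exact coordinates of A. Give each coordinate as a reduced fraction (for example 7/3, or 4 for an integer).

A = (0, 15)

1. A_x = 0  [[A, B, C are collinear ⇒ 9/2x+3y-45=0] ∩ [|A−(2, 12)|²=13]]
2. A_y = 15  [[A, B, C are collinear ⇒ 9/2x+3y-45=0] ∩ [|A−(2, 12)|²=13]]
   so A = (0, 15)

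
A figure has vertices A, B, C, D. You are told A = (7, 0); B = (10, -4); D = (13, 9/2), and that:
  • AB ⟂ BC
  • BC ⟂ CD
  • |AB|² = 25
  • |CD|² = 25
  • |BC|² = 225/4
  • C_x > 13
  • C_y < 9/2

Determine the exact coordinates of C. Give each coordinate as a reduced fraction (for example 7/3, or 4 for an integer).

1. C_x = 16  [[AB ⟂ BC ⇒ 3x-4y-46=0] ∩ [|C−(13, 9/2)|²=25]]
2. C_y = 1/2  [[AB ⟂ BC ⇒ 3x-4y-46=0] ∩ [|C−(13, 9/2)|²=25]]
   so C = (16, 1/2)

C = (16, 1/2)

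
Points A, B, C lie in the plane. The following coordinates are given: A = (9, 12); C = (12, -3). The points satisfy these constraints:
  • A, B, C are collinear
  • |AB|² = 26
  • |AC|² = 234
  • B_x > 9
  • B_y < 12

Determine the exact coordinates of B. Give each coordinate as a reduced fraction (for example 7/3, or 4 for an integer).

B = (10, 7)

1. B_x = 10  [[A, B, C are collinear ⇒ -15x-3y+171=0] ∩ [|B−(9, 12)|²=26]]
2. B_y = 7  [[A, B, C are collinear ⇒ -15x-3y+171=0] ∩ [|B−(9, 12)|²=26]]
   so B = (10, 7)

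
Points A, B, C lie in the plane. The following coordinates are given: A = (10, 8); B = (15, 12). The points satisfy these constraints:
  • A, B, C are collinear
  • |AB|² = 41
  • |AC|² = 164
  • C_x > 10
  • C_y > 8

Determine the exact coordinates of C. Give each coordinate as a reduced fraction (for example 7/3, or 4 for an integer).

C = (20, 16)

1. C_x = 20  [[A, B, C are collinear ⇒ -4x+5y=0] ∩ [|C−(10, 8)|²=164]]
2. C_y = 16  [[A, B, C are collinear ⇒ -4x+5y=0] ∩ [|C−(10, 8)|²=164]]
   so C = (20, 16)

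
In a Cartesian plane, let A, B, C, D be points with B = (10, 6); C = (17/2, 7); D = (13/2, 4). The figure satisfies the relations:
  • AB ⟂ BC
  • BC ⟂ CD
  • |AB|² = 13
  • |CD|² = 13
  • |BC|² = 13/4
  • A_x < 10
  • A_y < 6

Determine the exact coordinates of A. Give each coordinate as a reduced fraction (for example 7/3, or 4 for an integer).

A = (8, 3)

1. A_x = 8  [[AB ⟂ BC ⇒ 3/2x-1y-9=0] ∩ [|A−(10, 6)|²=13]]
2. A_y = 3  [[AB ⟂ BC ⇒ 3/2x-1y-9=0] ∩ [|A−(10, 6)|²=13]]
   so A = (8, 3)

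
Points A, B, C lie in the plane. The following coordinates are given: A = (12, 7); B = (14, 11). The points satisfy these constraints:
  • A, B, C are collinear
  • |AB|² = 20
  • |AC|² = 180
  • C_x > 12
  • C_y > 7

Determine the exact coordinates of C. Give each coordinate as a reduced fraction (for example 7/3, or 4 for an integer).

C = (18, 19)

1. C_x = 18  [[A, B, C are collinear ⇒ -4x+2y+34=0] ∩ [|C−(12, 7)|²=180]]
2. C_y = 19  [[A, B, C are collinear ⇒ -4x+2y+34=0] ∩ [|C−(12, 7)|²=180]]
   so C = (18, 19)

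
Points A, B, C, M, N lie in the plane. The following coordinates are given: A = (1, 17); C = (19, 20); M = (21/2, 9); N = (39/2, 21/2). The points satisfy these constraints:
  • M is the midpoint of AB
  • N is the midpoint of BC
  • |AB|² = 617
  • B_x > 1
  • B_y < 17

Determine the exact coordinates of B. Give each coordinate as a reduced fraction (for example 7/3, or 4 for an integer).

1. B_x = 20  [B = 2·M−A = 2·(21/2, 9)−(1, 17)]
2. B_y = 1  [B = 2·M−A = 2·(21/2, 9)−(1, 17)]
   so B = (20, 1)

B = (20, 1)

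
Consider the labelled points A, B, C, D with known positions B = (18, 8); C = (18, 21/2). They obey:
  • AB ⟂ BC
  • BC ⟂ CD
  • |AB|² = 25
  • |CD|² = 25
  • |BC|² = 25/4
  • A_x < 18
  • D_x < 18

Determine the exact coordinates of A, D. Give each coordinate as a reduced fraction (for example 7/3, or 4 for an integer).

1. A_x = 13  [[AB ⟂ BC ⇒ -5/2y+20=0] ∩ [|A−(18, 8)|²=25]]
2. A_y = 8  [[AB ⟂ BC ⇒ -5/2y+20=0] ∩ [|A−(18, 8)|²=25]]
   so A = (13, 8)
3. D_x = 13  [[BC ⟂ CD ⇒ 5/2y-105/4=0] ∩ [|D−(18, 21/2)|²=25]]
4. D_y = 21/2  [[BC ⟂ CD ⇒ 5/2y-105/4=0] ∩ [|D−(18, 21/2)|²=25]]
   so D = (13, 21/2)

A = (13, 8)
D = (13, 21/2)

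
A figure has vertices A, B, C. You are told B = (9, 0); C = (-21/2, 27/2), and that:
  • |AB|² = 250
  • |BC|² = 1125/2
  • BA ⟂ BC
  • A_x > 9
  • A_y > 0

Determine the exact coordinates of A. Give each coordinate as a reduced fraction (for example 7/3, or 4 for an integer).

1. A_x = 18  [[BA ⟂ BC ⇒ -39/2x+27/2y+351/2=0] ∩ [|A−(9, 0)|²=250]]
2. A_y = 13  [[BA ⟂ BC ⇒ -39/2x+27/2y+351/2=0] ∩ [|A−(9, 0)|²=250]]
   so A = (18, 13)

A = (18, 13)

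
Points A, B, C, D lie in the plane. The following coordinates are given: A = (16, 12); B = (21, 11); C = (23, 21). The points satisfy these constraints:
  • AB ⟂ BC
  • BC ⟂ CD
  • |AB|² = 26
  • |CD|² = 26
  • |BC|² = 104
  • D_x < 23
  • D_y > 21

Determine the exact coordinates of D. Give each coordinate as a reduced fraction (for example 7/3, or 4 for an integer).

D = (18, 22)

1. D_x = 18  [[BC ⟂ CD ⇒ 2x+10y-256=0] ∩ [|D−(23, 21)|²=26]]
2. D_y = 22  [[BC ⟂ CD ⇒ 2x+10y-256=0] ∩ [|D−(23, 21)|²=26]]
   so D = (18, 22)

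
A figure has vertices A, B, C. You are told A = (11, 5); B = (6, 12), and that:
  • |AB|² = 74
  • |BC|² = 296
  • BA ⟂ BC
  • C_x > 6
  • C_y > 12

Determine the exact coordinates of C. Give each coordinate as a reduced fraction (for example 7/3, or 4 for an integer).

1. C_x = 20  [[BA ⟂ BC ⇒ 5x-7y+54=0] ∩ [|C−(6, 12)|²=296]]
2. C_y = 22  [[BA ⟂ BC ⇒ 5x-7y+54=0] ∩ [|C−(6, 12)|²=296]]
   so C = (20, 22)

C = (20, 22)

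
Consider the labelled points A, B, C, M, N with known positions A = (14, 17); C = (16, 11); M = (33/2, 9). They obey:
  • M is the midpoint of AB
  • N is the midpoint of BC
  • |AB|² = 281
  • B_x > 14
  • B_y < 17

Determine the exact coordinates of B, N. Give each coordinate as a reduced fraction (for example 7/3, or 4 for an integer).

1. B_x = 19  [B = 2·M−A = 2·(33/2, 9)−(14, 17)]
2. B_y = 1  [B = 2·M−A = 2·(33/2, 9)−(14, 17)]
   so B = (19, 1)
3. N_x = 35/2  [2·N = B+C = (19, 1)+(16, 11)]
4. N_y = 6  [2·N = B+C = (19, 1)+(16, 11)]
   so N = (35/2, 6)

B = (19, 1)
N = (35/2, 6)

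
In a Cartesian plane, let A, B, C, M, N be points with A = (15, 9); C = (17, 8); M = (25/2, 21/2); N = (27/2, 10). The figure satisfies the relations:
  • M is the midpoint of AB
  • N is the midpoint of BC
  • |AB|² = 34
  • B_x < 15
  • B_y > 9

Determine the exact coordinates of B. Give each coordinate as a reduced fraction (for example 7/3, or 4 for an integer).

B = (10, 12)

1. B_x = 10  [B = 2·M−A = 2·(25/2, 21/2)−(15, 9)]
2. B_y = 12  [B = 2·M−A = 2·(25/2, 21/2)−(15, 9)]
   so B = (10, 12)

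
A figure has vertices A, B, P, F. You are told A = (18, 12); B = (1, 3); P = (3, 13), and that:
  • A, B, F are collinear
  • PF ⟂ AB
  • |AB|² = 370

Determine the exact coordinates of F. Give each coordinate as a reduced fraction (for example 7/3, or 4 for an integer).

1. F_x = 1239/185  [[A, B, F are collinear ⇒ 9x-17y+42=0] ∩ [PF ⟂ AB ⇒ -17x-9y+168=0]]
2. F_y = 1113/185  [[A, B, F are collinear ⇒ 9x-17y+42=0] ∩ [PF ⟂ AB ⇒ -17x-9y+168=0]]
   so F = (1239/185, 1113/185)

F = (1239/185, 1113/185)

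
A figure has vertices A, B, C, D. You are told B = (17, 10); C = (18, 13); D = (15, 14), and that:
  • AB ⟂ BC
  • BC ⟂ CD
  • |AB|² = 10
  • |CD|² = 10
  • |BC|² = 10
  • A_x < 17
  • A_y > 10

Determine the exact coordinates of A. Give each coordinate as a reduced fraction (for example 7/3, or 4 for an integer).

1. A_x = 14  [[AB ⟂ BC ⇒ -1x-3y+47=0] ∩ [|A−(17, 10)|²=10]]
2. A_y = 11  [[AB ⟂ BC ⇒ -1x-3y+47=0] ∩ [|A−(17, 10)|²=10]]
   so A = (14, 11)

A = (14, 11)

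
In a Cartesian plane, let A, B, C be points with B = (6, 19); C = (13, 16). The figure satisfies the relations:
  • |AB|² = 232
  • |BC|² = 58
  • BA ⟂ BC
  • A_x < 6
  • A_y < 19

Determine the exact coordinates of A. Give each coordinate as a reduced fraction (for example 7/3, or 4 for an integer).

1. A_x = 0  [[BA ⟂ BC ⇒ 7x-3y+15=0] ∩ [|A−(6, 19)|²=232]]
2. A_y = 5  [[BA ⟂ BC ⇒ 7x-3y+15=0] ∩ [|A−(6, 19)|²=232]]
   so A = (0, 5)

A = (0, 5)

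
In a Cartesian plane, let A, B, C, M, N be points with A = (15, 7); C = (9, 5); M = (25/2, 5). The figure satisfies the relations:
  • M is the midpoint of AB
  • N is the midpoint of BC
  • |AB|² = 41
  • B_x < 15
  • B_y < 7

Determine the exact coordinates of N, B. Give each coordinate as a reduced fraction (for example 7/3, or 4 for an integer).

1. B_x = 10  [B = 2·M−A = 2·(25/2, 5)−(15, 7)]
2. B_y = 3  [B = 2·M−A = 2·(25/2, 5)−(15, 7)]
   so B = (10, 3)
3. N_x = 19/2  [2·N = B+C = (10, 3)+(9, 5)]
4. N_y = 4  [2·N = B+C = (10, 3)+(9, 5)]
   so N = (19/2, 4)

N = (19/2, 4)
B = (10, 3)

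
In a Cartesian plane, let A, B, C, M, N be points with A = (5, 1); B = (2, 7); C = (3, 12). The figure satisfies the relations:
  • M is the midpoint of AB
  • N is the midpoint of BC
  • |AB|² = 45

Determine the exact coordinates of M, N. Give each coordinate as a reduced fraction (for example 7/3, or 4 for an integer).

M = (7/2, 4)
N = (5/2, 19/2)

1. M_x = 7/2  [2·M = A+B = (5, 1)+(2, 7)]
2. M_y = 4  [2·M = A+B = (5, 1)+(2, 7)]
   so M = (7/2, 4)
3. N_x = 5/2  [2·N = B+C = (2, 7)+(3, 12)]
4. N_y = 19/2  [2·N = B+C = (2, 7)+(3, 12)]
   so N = (5/2, 19/2)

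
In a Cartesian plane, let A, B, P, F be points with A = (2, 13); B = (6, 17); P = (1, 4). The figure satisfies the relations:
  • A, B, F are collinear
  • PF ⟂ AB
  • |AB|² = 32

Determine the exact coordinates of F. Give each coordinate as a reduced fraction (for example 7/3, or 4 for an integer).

1. F_x = -3  [[A, B, F are collinear ⇒ -4x+4y-44=0] ∩ [PF ⟂ AB ⇒ 4x+4y-20=0]]
2. F_y = 8  [[A, B, F are collinear ⇒ -4x+4y-44=0] ∩ [PF ⟂ AB ⇒ 4x+4y-20=0]]
   so F = (-3, 8)

F = (-3, 8)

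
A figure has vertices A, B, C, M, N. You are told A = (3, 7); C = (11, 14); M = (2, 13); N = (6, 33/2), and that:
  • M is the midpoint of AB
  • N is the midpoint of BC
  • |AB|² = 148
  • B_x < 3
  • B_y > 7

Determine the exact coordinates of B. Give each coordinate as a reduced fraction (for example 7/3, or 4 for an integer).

1. B_x = 1  [B = 2·M−A = 2·(2, 13)−(3, 7)]
2. B_y = 19  [B = 2·M−A = 2·(2, 13)−(3, 7)]
   so B = (1, 19)

B = (1, 19)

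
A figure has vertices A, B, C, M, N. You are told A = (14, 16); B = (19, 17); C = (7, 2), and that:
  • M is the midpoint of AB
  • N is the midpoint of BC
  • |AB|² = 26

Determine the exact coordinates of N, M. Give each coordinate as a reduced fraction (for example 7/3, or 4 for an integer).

N = (13, 19/2)
M = (33/2, 33/2)

1. M_x = 33/2  [2·M = A+B = (14, 16)+(19, 17)]
2. M_y = 33/2  [2·M = A+B = (14, 16)+(19, 17)]
   so M = (33/2, 33/2)
3. N_x = 13  [2·N = B+C = (19, 17)+(7, 2)]
4. N_y = 19/2  [2·N = B+C = (19, 17)+(7, 2)]
   so N = (13, 19/2)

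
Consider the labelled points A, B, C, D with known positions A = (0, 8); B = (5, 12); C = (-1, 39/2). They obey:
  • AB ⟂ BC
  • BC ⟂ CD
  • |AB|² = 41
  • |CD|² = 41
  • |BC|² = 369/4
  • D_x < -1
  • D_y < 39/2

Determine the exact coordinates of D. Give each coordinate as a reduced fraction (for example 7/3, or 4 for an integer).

D = (-6, 31/2)

1. D_x = -6  [[BC ⟂ CD ⇒ -6x+15/2y-609/4=0] ∩ [|D−(-1, 39/2)|²=41]]
2. D_y = 31/2  [[BC ⟂ CD ⇒ -6x+15/2y-609/4=0] ∩ [|D−(-1, 39/2)|²=41]]
   so D = (-6, 31/2)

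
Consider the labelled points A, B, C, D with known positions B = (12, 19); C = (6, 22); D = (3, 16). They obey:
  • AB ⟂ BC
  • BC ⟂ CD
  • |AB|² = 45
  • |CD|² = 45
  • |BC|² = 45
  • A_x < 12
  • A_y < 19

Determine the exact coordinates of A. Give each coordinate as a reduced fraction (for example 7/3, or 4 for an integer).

A = (9, 13)

1. A_x = 9  [[AB ⟂ BC ⇒ 6x-3y-15=0] ∩ [|A−(12, 19)|²=45]]
2. A_y = 13  [[AB ⟂ BC ⇒ 6x-3y-15=0] ∩ [|A−(12, 19)|²=45]]
   so A = (9, 13)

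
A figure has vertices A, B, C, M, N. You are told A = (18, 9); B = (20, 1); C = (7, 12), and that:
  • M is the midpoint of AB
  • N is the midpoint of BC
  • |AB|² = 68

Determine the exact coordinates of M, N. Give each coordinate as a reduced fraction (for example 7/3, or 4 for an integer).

M = (19, 5)
N = (27/2, 13/2)

1. M_x = 19  [2·M = A+B = (18, 9)+(20, 1)]
2. M_y = 5  [2·M = A+B = (18, 9)+(20, 1)]
   so M = (19, 5)
3. N_x = 27/2  [2·N = B+C = (20, 1)+(7, 12)]
4. N_y = 13/2  [2·N = B+C = (20, 1)+(7, 12)]
   so N = (27/2, 13/2)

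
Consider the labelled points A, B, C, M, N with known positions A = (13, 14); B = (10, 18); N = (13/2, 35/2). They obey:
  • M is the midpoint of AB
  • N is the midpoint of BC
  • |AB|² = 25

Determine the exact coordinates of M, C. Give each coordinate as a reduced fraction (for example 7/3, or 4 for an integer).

1. M_x = 23/2  [2·M = A+B = (13, 14)+(10, 18)]
2. M_y = 16  [2·M = A+B = (13, 14)+(10, 18)]
   so M = (23/2, 16)
3. C_x = 3  [C = 2·N−B = 2·(13/2, 35/2)−(10, 18)]
4. C_y = 17  [C = 2·N−B = 2·(13/2, 35/2)−(10, 18)]
   so C = (3, 17)

M = (23/2, 16)
C = (3, 17)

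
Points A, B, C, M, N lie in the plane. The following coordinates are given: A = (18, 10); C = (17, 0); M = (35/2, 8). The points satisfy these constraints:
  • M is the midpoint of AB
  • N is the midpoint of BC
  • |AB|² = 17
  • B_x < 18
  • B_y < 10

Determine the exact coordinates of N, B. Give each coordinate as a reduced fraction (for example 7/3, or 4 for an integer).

1. B_x = 17  [B = 2·M−A = 2·(35/2, 8)−(18, 10)]
2. B_y = 6  [B = 2·M−A = 2·(35/2, 8)−(18, 10)]
   so B = (17, 6)
3. N_x = 17  [2·N = B+C = (17, 6)+(17, 0)]
4. N_y = 3  [2·N = B+C = (17, 6)+(17, 0)]
   so N = (17, 3)

N = (17, 3)
B = (17, 6)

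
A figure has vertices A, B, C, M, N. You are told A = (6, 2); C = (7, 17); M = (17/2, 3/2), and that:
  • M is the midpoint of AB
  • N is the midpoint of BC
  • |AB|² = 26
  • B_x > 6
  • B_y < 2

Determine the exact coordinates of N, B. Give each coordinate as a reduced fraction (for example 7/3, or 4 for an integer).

1. B_x = 11  [B = 2·M−A = 2·(17/2, 3/2)−(6, 2)]
2. B_y = 1  [B = 2·M−A = 2·(17/2, 3/2)−(6, 2)]
   so B = (11, 1)
3. N_x = 9  [2·N = B+C = (11, 1)+(7, 17)]
4. N_y = 9  [2·N = B+C = (11, 1)+(7, 17)]
   so N = (9, 9)

N = (9, 9)
B = (11, 1)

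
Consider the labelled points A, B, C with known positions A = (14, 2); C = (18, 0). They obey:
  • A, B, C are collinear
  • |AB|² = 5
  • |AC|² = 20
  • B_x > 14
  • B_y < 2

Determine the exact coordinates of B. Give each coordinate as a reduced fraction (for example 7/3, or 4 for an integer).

B = (16, 1)

1. B_x = 16  [[A, B, C are collinear ⇒ -2x-4y+36=0] ∩ [|B−(14, 2)|²=5]]
2. B_y = 1  [[A, B, C are collinear ⇒ -2x-4y+36=0] ∩ [|B−(14, 2)|²=5]]
   so B = (16, 1)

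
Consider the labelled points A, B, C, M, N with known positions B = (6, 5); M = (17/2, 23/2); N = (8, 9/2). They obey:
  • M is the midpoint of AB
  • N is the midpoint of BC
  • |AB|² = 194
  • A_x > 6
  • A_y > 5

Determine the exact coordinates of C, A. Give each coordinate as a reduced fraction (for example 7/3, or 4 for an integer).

1. A_x = 11  [A = 2·M−B = 2·(17/2, 23/2)−(6, 5)]
2. A_y = 18  [A = 2·M−B = 2·(17/2, 23/2)−(6, 5)]
   so A = (11, 18)
3. C_x = 10  [C = 2·N−B = 2·(8, 9/2)−(6, 5)]
4. C_y = 4  [C = 2·N−B = 2·(8, 9/2)−(6, 5)]
   so C = (10, 4)

C = (10, 4)
A = (11, 18)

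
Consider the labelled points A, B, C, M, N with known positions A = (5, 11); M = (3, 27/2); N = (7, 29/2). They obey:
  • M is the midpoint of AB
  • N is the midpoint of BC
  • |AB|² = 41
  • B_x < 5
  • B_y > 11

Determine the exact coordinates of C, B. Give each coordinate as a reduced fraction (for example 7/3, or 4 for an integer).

C = (13, 13)
B = (1, 16)

1. B_x = 1  [B = 2·M−A = 2·(3, 27/2)−(5, 11)]
2. B_y = 16  [B = 2·M−A = 2·(3, 27/2)−(5, 11)]
   so B = (1, 16)
3. C_x = 13  [C = 2·N−B = 2·(7, 29/2)−(1, 16)]
4. C_y = 13  [C = 2·N−B = 2·(7, 29/2)−(1, 16)]
   so C = (13, 13)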